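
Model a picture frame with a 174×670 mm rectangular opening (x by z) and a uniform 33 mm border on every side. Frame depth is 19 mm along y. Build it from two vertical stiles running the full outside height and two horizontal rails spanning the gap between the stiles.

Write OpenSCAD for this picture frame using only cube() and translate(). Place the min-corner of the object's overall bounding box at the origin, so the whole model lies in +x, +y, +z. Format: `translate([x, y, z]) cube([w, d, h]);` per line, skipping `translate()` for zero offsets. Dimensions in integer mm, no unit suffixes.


cube([33, 19, 736]);
translate([207, 0, 0]) cube([33, 19, 736]);
translate([33, 0, 0]) cube([174, 19, 33]);
translate([33, 0, 703]) cube([174, 19, 33]);


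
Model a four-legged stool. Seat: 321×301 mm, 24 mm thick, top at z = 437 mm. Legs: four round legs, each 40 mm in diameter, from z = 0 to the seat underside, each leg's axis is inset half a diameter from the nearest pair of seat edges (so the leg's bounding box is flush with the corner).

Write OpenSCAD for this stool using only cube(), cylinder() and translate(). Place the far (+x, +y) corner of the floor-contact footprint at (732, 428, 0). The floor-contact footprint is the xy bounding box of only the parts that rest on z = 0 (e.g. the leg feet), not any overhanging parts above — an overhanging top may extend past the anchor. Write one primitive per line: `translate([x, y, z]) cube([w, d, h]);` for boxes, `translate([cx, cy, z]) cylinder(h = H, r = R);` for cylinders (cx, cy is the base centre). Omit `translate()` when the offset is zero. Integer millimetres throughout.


translate([411, 127, 413]) cube([321, 301, 24]);
translate([431, 147, 0]) cylinder(h = 413, r = 20);
translate([712, 147, 0]) cylinder(h = 413, r = 20);
translate([431, 408, 0]) cylinder(h = 413, r = 20);
translate([712, 408, 0]) cylinder(h = 413, r = 20);


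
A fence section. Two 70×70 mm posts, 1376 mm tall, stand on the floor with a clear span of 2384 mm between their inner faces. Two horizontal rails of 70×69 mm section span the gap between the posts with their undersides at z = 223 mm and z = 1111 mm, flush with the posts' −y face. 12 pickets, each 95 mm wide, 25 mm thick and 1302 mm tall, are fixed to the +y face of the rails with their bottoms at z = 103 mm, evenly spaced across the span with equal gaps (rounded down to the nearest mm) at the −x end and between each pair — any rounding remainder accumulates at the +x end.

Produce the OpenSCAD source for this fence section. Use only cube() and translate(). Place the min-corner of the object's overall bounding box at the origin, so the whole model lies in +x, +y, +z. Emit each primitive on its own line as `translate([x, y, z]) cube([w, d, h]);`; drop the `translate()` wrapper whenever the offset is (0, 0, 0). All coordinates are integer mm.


cube([70, 70, 1376]);
translate([2454, 0, 0]) cube([70, 70, 1376]);
translate([70, 0, 223]) cube([2384, 70, 69]);
translate([70, 0, 1111]) cube([2384, 70, 69]);
translate([165, 70, 103]) cube([95, 25, 1302]);
translate([355, 70, 103]) cube([95, 25, 1302]);
translate([545, 70, 103]) cube([95, 25, 1302]);
translate([735, 70, 103]) cube([95, 25, 1302]);
translate([925, 70, 103]) cube([95, 25, 1302]);
translate([1115, 70, 103]) cube([95, 25, 1302]);
translate([1305, 70, 103]) cube([95, 25, 1302]);
translate([1495, 70, 103]) cube([95, 25, 1302]);
translate([1685, 70, 103]) cube([95, 25, 1302]);
translate([1875, 70, 103]) cube([95, 25, 1302]);
translate([2065, 70, 103]) cube([95, 25, 1302]);
translate([2255, 70, 103]) cube([95, 25, 1302]);


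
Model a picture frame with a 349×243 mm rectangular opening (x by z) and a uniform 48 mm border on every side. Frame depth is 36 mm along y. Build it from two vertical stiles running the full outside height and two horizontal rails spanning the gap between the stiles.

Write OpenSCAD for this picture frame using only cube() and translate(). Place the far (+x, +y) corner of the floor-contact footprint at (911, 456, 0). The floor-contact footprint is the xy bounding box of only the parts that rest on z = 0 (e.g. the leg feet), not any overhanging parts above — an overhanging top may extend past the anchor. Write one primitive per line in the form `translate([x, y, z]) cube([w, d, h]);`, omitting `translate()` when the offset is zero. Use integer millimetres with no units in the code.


translate([466, 420, 0]) cube([48, 36, 339]);
translate([863, 420, 0]) cube([48, 36, 339]);
translate([514, 420, 0]) cube([349, 36, 48]);
translate([514, 420, 291]) cube([349, 36, 48]);


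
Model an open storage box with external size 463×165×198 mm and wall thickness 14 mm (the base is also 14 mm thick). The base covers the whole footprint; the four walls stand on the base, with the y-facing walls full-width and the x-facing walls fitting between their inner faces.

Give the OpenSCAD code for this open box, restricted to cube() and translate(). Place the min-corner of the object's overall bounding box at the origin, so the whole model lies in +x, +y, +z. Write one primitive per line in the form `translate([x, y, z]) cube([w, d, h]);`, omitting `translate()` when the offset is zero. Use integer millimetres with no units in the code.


cube([463, 165, 14]);
translate([0, 0, 14]) cube([463, 14, 184]);
translate([0, 151, 14]) cube([463, 14, 184]);
translate([0, 14, 14]) cube([14, 137, 184]);
translate([449, 14, 14]) cube([14, 137, 184]);


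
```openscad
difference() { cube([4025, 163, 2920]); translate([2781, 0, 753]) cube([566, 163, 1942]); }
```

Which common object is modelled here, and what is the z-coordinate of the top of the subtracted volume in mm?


A wall with a window opening. The window head height is 2695 mm.

A wall with a rectangular opening subtracted — a window. Sill at z = 753, opening 1942 mm tall, so the head is at 753 + 1942 = 2695 mm.


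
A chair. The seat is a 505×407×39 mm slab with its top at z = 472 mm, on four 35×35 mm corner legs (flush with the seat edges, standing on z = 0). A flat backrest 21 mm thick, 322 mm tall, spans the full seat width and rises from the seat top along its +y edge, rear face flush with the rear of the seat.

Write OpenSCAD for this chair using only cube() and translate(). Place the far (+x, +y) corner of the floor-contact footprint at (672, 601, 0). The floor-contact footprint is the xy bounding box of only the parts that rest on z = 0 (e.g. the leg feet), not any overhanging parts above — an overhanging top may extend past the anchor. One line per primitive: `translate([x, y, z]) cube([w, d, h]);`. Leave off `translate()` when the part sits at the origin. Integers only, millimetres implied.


translate([167, 194, 433]) cube([505, 407, 39]);
translate([167, 194, 0]) cube([35, 35, 433]);
translate([637, 194, 0]) cube([35, 35, 433]);
translate([167, 566, 0]) cube([35, 35, 433]);
translate([637, 566, 0]) cube([35, 35, 433]);
translate([167, 580, 472]) cube([505, 21, 322]);


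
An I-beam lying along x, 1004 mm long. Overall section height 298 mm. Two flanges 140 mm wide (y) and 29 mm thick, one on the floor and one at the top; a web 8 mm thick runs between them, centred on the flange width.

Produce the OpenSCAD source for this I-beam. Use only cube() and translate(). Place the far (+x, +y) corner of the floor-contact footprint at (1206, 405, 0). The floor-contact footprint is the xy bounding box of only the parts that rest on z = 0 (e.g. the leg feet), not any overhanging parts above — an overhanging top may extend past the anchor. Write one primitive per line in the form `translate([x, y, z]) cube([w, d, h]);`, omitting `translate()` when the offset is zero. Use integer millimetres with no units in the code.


translate([202, 265, 0]) cube([1004, 140, 29]);
translate([202, 331, 29]) cube([1004, 8, 240]);
translate([202, 265, 269]) cube([1004, 140, 29]);


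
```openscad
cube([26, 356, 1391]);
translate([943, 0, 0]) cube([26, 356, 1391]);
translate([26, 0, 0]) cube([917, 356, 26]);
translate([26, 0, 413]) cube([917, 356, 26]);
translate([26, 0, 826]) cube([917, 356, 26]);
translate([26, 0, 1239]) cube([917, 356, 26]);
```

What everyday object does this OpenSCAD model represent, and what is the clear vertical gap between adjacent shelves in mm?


A bookshelf. The clear shelf gap is 387 mm.

Two tall side panels with 4 horizontal boards between them — a bookshelf. The first two shelf undersides are at z = 0 and z = 413; with shelf thickness 26, the clear gap is 413 − 0 − 26 = 387 mm.


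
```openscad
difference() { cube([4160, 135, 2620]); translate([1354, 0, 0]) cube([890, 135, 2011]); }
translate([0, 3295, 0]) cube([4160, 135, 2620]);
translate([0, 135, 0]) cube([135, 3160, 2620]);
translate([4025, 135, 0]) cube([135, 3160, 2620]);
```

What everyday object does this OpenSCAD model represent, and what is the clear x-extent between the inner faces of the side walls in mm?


A single room. The interior width is 3890 mm.

Four walls enclosing a rectangle with a door in the front wall — a room. Outside width 4160 minus two 135 mm walls gives 3890 mm.


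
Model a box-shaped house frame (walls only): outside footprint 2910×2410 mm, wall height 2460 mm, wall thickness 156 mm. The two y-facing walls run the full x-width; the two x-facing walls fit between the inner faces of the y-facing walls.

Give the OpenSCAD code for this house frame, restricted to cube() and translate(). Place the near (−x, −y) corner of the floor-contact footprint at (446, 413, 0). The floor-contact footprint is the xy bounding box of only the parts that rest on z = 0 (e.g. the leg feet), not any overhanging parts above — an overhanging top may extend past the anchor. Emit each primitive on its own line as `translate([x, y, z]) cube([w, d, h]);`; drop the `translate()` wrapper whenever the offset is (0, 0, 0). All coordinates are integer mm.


translate([446, 413, 0]) cube([2910, 156, 2460]);
translate([446, 2667, 0]) cube([2910, 156, 2460]);
translate([446, 569, 0]) cube([156, 2098, 2460]);
translate([3200, 569, 0]) cube([156, 2098, 2460]);


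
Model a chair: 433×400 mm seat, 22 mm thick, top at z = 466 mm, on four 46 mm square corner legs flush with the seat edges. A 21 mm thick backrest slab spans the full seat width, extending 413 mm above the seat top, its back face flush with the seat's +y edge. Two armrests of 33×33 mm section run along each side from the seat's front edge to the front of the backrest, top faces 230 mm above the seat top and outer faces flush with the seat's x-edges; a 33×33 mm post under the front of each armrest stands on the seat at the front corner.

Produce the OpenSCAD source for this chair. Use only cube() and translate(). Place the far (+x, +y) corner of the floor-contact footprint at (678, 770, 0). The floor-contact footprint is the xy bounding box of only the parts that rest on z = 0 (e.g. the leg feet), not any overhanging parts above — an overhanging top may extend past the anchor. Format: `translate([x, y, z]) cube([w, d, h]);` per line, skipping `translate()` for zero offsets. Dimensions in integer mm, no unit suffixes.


translate([245, 370, 444]) cube([433, 400, 22]);
translate([245, 370, 0]) cube([46, 46, 444]);
translate([632, 370, 0]) cube([46, 46, 444]);
translate([245, 724, 0]) cube([46, 46, 444]);
translate([632, 724, 0]) cube([46, 46, 444]);
translate([245, 749, 466]) cube([433, 21, 413]);
translate([245, 370, 663]) cube([33, 379, 33]);
translate([645, 370, 663]) cube([33, 379, 33]);
translate([245, 370, 466]) cube([33, 33, 197]);
translate([645, 370, 466]) cube([33, 33, 197]);


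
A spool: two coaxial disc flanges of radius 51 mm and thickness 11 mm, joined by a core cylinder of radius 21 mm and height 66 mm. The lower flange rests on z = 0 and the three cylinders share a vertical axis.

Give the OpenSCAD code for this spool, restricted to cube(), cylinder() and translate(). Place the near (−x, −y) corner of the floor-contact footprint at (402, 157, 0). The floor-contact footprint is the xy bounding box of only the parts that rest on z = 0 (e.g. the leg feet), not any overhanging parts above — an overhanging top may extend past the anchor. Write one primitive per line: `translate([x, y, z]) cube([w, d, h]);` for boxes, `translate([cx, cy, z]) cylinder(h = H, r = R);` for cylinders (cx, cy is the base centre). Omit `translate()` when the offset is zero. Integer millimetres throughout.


translate([453, 208, 0]) cylinder(h = 11, r = 51);
translate([453, 208, 11]) cylinder(h = 66, r = 21);
translate([453, 208, 77]) cylinder(h = 11, r = 51);


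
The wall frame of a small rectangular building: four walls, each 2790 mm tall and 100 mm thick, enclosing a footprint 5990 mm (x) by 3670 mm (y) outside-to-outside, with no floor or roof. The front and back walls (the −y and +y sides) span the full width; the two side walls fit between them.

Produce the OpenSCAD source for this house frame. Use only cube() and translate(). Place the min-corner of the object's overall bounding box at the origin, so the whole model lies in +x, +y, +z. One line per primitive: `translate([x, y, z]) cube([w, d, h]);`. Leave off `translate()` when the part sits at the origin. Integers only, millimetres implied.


cube([5990, 100, 2790]);
translate([0, 3570, 0]) cube([5990, 100, 2790]);
translate([0, 100, 0]) cube([100, 3470, 2790]);
translate([5890, 100, 0]) cube([100, 3470, 2790]);


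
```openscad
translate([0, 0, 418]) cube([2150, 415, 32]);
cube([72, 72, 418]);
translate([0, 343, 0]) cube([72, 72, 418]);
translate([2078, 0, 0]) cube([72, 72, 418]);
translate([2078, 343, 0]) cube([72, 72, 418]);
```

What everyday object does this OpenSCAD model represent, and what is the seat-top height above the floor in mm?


A bench. The seat-top height is 450 mm.

A long slab on four corner posts — a bench. The slab sits at z = 418 with thickness 32, so the top is 418 + 32 = 450 mm.


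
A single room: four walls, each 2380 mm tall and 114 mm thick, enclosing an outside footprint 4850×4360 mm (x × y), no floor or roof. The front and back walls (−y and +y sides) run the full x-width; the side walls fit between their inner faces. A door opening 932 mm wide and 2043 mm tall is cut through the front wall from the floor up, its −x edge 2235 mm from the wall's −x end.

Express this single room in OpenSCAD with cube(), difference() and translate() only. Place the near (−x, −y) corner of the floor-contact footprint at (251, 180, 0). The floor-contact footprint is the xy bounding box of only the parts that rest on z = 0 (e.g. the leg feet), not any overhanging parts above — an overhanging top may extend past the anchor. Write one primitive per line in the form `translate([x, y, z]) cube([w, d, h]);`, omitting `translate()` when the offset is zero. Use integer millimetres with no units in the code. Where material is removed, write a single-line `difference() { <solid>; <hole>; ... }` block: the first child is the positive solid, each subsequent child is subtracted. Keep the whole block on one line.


difference() { translate([251, 180, 0]) cube([4850, 114, 2380]); translate([2486, 180, 0]) cube([932, 114, 2043]); }
translate([251, 4426, 0]) cube([4850, 114, 2380]);
translate([251, 294, 0]) cube([114, 4132, 2380]);
translate([4987, 294, 0]) cube([114, 4132, 2380]);


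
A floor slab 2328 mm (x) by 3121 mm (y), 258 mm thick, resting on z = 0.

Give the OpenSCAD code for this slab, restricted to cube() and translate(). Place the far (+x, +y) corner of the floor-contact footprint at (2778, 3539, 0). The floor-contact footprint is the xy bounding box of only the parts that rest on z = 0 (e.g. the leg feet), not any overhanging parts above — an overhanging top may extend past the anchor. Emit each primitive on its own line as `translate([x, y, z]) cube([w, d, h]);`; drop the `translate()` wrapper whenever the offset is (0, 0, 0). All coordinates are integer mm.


translate([450, 418, 0]) cube([2328, 3121, 258]);


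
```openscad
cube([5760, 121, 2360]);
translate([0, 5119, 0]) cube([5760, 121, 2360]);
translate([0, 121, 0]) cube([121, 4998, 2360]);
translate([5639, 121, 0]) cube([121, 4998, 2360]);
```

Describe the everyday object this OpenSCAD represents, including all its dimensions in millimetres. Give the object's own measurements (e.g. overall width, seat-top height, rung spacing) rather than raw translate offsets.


The wall frame of a small rectangular building: four walls, each 2360 mm tall and 121 mm thick, enclosing a footprint 5760 mm (x) by 5240 mm (y) outside-to-outside, with no floor or roof. The front and back walls (the −y and +y sides) span the full width; the two side walls fit between them.


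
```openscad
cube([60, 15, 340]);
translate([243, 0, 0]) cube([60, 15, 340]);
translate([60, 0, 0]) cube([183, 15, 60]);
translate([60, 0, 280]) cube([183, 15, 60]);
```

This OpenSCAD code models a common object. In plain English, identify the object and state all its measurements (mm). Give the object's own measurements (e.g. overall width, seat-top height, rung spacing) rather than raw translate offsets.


A rectangular picture frame lying in the x–z plane (depth along y). The opening is 183 mm wide (x) by 220 mm tall (z), surrounded by a border 60 mm wide on all four sides. The frame is 15 mm deep and is made of two full-height vertical stiles with two horizontal rails fitted between them.


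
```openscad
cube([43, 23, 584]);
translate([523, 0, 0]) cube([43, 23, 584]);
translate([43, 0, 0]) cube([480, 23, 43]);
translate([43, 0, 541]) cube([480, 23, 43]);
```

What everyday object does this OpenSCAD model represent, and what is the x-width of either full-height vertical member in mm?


A picture frame. The border width is 43 mm.

Four thin pieces enclosing a rectangular opening — a picture frame. The two full-height stiles are 584 mm tall; the top rail sits at z = 541 and is 43 mm tall, so the border above the opening is 584 − 541 = 43 mm, matching the stile x-width.


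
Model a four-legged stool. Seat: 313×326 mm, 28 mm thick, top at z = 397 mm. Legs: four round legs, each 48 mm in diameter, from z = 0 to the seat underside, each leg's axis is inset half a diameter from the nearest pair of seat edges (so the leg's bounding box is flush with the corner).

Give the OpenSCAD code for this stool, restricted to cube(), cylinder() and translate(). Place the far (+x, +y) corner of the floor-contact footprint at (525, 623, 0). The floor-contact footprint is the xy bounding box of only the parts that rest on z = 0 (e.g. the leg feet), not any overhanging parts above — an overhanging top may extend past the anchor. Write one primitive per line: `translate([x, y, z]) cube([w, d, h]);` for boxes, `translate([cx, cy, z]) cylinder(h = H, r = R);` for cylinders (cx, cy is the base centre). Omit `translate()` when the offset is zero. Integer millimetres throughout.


translate([212, 297, 369]) cube([313, 326, 28]);
translate([236, 321, 0]) cylinder(h = 369, r = 24);
translate([501, 321, 0]) cylinder(h = 369, r = 24);
translate([236, 599, 0]) cylinder(h = 369, r = 24);
translate([501, 599, 0]) cylinder(h = 369, r = 24);


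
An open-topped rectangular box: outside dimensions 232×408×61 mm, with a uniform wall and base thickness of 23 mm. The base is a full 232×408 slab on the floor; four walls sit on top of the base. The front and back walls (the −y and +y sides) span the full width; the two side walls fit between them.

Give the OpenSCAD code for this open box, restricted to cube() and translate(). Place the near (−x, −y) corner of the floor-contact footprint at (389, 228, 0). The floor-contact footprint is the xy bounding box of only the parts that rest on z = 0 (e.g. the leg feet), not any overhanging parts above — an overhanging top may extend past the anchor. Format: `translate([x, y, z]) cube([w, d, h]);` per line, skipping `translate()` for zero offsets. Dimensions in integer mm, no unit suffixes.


translate([389, 228, 0]) cube([232, 408, 23]);
translate([389, 228, 23]) cube([232, 23, 38]);
translate([389, 613, 23]) cube([232, 23, 38]);
translate([389, 251, 23]) cube([23, 362, 38]);
translate([598, 251, 23]) cube([23, 362, 38]);


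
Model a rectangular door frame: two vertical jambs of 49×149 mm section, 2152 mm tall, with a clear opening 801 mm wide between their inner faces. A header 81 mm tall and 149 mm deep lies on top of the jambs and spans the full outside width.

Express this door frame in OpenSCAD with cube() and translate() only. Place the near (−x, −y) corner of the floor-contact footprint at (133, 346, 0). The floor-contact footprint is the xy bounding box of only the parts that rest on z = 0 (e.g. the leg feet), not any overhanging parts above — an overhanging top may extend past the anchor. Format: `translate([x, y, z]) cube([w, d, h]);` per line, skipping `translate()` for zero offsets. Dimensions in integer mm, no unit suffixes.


translate([133, 346, 0]) cube([49, 149, 2152]);
translate([983, 346, 0]) cube([49, 149, 2152]);
translate([133, 346, 2152]) cube([899, 149, 81]);


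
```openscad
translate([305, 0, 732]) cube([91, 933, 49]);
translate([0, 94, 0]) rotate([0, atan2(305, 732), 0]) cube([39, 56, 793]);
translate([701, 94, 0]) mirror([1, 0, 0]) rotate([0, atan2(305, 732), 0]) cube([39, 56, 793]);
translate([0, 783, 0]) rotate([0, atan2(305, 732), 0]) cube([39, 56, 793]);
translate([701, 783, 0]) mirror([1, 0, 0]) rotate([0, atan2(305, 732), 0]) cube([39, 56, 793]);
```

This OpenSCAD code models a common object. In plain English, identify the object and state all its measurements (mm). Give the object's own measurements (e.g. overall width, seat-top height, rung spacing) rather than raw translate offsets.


A sawhorse. A 91×933×49 mm beam (x, y, z) sits on two A-frame leg pairs. Each pair is two raked legs of 39×56 mm section (56 mm along y) splaying symmetrically in x. Each leg rises 732 mm vertically over 305 mm of horizontal reach and is 793 mm long along its own axis. Every leg's outer bottom edge rests on the floor and its outer top edge meets a bottom edge of the beam — the left legs (tilting toward +x) meet the beam's −x bottom edge, the right legs (their mirror images, tilting toward −x) meet its +x bottom edge — so the leg tops tuck under the beam, the beam's underside is 732 mm above the floor, and the feet are 701 mm apart outside-to-outside with the beam centred between them. The two leg pairs are set in 94 mm from either end of the beam.


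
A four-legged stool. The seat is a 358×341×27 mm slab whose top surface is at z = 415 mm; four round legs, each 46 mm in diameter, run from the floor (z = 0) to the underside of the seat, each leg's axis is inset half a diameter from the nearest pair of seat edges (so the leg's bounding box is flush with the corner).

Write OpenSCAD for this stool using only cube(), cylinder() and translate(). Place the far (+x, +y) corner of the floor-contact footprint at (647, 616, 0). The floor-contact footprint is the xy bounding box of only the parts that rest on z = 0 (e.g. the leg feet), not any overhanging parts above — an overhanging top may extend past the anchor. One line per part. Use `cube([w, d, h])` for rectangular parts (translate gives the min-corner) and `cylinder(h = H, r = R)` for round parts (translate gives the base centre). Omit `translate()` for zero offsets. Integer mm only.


translate([289, 275, 388]) cube([358, 341, 27]);
translate([312, 298, 0]) cylinder(h = 388, r = 23);
translate([624, 298, 0]) cylinder(h = 388, r = 23);
translate([312, 593, 0]) cylinder(h = 388, r = 23);
translate([624, 593, 0]) cylinder(h = 388, r = 23);


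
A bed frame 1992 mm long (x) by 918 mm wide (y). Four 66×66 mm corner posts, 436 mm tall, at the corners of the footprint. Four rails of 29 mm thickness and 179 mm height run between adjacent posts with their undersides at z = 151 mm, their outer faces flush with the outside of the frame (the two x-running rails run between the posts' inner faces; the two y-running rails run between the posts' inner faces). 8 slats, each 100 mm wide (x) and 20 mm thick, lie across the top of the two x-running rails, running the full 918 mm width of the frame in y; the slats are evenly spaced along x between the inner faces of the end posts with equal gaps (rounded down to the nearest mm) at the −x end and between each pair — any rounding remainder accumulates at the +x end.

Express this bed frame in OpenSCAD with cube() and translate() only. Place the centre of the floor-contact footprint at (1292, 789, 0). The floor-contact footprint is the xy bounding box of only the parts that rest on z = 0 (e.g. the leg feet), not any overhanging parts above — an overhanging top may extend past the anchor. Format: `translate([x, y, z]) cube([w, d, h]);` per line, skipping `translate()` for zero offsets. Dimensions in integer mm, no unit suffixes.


translate([296, 330, 0]) cube([66, 66, 436]);
translate([296, 1182, 0]) cube([66, 66, 436]);
translate([2222, 330, 0]) cube([66, 66, 436]);
translate([2222, 1182, 0]) cube([66, 66, 436]);
translate([362, 330, 151]) cube([1860, 29, 179]);
translate([362, 1219, 151]) cube([1860, 29, 179]);
translate([296, 396, 151]) cube([29, 786, 179]);
translate([2259, 396, 151]) cube([29, 786, 179]);
translate([479, 330, 330]) cube([100, 918, 20]);
translate([696, 330, 330]) cube([100, 918, 20]);
translate([913, 330, 330]) cube([100, 918, 20]);
translate([1130, 330, 330]) cube([100, 918, 20]);
translate([1347, 330, 330]) cube([100, 918, 20]);
translate([1564, 330, 330]) cube([100, 918, 20]);
translate([1781, 330, 330]) cube([100, 918, 20]);
translate([1998, 330, 330]) cube([100, 918, 20]);


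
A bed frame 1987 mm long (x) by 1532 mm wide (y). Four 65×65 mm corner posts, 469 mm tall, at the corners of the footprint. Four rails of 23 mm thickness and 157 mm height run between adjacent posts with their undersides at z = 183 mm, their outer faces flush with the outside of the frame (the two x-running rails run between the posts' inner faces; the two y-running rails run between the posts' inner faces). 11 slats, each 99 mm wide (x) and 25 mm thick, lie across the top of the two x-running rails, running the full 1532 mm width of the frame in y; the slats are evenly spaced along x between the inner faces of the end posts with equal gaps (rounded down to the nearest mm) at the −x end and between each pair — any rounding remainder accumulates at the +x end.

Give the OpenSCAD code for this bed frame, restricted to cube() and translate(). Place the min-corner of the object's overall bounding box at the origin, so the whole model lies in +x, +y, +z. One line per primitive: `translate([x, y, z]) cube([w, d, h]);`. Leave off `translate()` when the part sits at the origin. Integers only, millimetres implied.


cube([65, 65, 469]);
translate([0, 1467, 0]) cube([65, 65, 469]);
translate([1922, 0, 0]) cube([65, 65, 469]);
translate([1922, 1467, 0]) cube([65, 65, 469]);
translate([65, 0, 183]) cube([1857, 23, 157]);
translate([65, 1509, 183]) cube([1857, 23, 157]);
translate([0, 65, 183]) cube([23, 1402, 157]);
translate([1964, 65, 183]) cube([23, 1402, 157]);
translate([129, 0, 340]) cube([99, 1532, 25]);
translate([292, 0, 340]) cube([99, 1532, 25]);
translate([455, 0, 340]) cube([99, 1532, 25]);
translate([618, 0, 340]) cube([99, 1532, 25]);
translate([781, 0, 340]) cube([99, 1532, 25]);
translate([944, 0, 340]) cube([99, 1532, 25]);
translate([1107, 0, 340]) cube([99, 1532, 25]);
translate([1270, 0, 340]) cube([99, 1532, 25]);
translate([1433, 0, 340]) cube([99, 1532, 25]);
translate([1596, 0, 340]) cube([99, 1532, 25]);
translate([1759, 0, 340]) cube([99, 1532, 25]);


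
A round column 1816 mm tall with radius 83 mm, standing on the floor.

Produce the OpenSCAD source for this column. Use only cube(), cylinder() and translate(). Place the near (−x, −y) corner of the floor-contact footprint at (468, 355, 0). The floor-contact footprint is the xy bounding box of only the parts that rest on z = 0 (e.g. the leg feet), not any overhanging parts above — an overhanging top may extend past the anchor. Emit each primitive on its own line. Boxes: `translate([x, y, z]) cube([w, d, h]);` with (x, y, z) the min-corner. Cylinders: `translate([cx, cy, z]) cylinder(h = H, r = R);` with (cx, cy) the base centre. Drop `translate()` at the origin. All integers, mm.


translate([551, 438, 0]) cylinder(h = 1816, r = 83);


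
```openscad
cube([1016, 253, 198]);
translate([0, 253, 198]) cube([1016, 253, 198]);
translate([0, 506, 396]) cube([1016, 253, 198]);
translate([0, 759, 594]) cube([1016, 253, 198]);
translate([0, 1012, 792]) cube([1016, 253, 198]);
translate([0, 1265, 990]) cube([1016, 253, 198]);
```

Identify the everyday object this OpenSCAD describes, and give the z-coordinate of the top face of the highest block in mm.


A staircase. The total rise is 1188 mm.

6 identical blocks, each offset up and back from the previous — a staircase. Each step is 198 mm tall and there are 6 of them, so the total rise is 6 × 198 = 1188 mm.


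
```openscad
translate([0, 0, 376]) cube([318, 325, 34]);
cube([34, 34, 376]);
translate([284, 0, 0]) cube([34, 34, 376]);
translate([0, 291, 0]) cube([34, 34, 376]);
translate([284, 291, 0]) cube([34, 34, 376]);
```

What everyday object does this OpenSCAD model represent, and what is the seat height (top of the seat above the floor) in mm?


A stool. The seat height is 410 mm.

A 318×325×34 slab at z = 376 on four corner posts — a stool. The seat top is 376 + 34 = 410 mm.


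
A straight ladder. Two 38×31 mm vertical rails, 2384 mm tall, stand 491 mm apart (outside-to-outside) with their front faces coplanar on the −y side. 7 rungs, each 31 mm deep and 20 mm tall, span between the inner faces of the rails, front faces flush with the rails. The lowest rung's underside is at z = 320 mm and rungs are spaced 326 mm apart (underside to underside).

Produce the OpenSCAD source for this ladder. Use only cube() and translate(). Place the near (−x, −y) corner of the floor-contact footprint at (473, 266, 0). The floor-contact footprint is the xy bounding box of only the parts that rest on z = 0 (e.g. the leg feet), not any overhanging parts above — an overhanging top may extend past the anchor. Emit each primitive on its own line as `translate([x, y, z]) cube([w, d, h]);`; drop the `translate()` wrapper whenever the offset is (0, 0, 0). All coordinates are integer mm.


translate([473, 266, 0]) cube([38, 31, 2384]);
translate([926, 266, 0]) cube([38, 31, 2384]);
translate([511, 266, 320]) cube([415, 31, 20]);
translate([511, 266, 646]) cube([415, 31, 20]);
translate([511, 266, 972]) cube([415, 31, 20]);
translate([511, 266, 1298]) cube([415, 31, 20]);
translate([511, 266, 1624]) cube([415, 31, 20]);
translate([511, 266, 1950]) cube([415, 31, 20]);
translate([511, 266, 2276]) cube([415, 31, 20]);


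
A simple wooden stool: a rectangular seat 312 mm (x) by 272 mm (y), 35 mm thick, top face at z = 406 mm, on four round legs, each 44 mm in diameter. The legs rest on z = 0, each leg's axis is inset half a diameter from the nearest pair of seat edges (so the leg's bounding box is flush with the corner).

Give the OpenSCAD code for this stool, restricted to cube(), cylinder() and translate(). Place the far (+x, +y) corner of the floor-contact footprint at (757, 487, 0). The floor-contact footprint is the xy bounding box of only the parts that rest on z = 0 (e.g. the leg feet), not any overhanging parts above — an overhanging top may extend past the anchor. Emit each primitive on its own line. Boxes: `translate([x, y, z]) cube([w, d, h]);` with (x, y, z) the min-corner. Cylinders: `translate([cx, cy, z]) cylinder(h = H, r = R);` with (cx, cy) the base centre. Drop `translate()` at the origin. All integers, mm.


translate([445, 215, 371]) cube([312, 272, 35]);
translate([467, 237, 0]) cylinder(h = 371, r = 22);
translate([735, 237, 0]) cylinder(h = 371, r = 22);
translate([467, 465, 0]) cylinder(h = 371, r = 22);
translate([735, 465, 0]) cylinder(h = 371, r = 22);


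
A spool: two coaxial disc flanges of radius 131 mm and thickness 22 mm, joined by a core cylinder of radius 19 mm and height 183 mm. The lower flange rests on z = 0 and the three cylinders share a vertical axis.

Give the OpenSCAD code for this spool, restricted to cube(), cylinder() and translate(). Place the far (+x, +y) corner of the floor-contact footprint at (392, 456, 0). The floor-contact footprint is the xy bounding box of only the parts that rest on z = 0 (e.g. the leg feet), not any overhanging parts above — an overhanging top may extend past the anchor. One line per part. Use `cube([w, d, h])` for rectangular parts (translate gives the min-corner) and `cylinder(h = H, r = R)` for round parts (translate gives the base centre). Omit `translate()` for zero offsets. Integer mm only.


translate([261, 325, 0]) cylinder(h = 22, r = 131);
translate([261, 325, 22]) cylinder(h = 183, r = 19);
translate([261, 325, 205]) cylinder(h = 22, r = 131);


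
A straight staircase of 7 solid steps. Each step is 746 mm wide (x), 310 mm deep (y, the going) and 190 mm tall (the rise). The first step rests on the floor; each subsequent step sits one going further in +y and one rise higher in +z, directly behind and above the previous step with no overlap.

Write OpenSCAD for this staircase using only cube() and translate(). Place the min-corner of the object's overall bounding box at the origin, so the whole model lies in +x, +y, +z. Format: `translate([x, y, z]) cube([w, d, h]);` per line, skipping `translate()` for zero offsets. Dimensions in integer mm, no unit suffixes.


cube([746, 310, 190]);
translate([0, 310, 190]) cube([746, 310, 190]);
translate([0, 620, 380]) cube([746, 310, 190]);
translate([0, 930, 570]) cube([746, 310, 190]);
translate([0, 1240, 760]) cube([746, 310, 190]);
translate([0, 1550, 950]) cube([746, 310, 190]);
translate([0, 1860, 1140]) cube([746, 310, 190]);


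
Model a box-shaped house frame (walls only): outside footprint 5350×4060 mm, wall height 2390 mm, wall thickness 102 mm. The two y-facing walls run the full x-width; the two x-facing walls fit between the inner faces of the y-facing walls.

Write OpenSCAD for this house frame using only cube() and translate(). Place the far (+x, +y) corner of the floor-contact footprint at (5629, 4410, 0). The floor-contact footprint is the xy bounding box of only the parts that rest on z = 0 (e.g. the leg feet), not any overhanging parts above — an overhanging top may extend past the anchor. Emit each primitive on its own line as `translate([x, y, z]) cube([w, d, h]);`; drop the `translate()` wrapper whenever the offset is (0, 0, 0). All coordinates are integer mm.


translate([279, 350, 0]) cube([5350, 102, 2390]);
translate([279, 4308, 0]) cube([5350, 102, 2390]);
translate([279, 452, 0]) cube([102, 3856, 2390]);
translate([5527, 452, 0]) cube([102, 3856, 2390]);


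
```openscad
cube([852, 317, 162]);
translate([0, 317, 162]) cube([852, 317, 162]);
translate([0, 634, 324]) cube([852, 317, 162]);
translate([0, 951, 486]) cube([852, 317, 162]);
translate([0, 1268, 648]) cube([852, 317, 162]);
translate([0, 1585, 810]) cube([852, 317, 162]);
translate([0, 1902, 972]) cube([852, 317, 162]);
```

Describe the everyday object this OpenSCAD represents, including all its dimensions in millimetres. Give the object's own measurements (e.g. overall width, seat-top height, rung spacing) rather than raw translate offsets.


A straight staircase of 7 solid steps. Each step is 852 mm wide (x), 317 mm deep (y, the going) and 162 mm tall (the rise). The first step rests on the floor; each subsequent step sits one going further in +y and one rise higher in +z, directly behind and above the previous step with no overlap.


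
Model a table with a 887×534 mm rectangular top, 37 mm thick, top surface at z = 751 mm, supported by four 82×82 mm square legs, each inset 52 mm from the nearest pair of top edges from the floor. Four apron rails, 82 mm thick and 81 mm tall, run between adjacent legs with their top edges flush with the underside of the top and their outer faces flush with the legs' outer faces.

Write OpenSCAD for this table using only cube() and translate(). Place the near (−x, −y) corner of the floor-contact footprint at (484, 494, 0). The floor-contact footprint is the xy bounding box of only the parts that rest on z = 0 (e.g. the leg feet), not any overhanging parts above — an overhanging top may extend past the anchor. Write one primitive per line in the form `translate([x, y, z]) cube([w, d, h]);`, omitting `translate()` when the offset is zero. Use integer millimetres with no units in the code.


translate([432, 442, 714]) cube([887, 534, 37]);
translate([484, 494, 0]) cube([82, 82, 714]);
translate([1185, 494, 0]) cube([82, 82, 714]);
translate([484, 842, 0]) cube([82, 82, 714]);
translate([1185, 842, 0]) cube([82, 82, 714]);
translate([566, 494, 633]) cube([619, 82, 81]);
translate([566, 842, 633]) cube([619, 82, 81]);
translate([484, 576, 633]) cube([82, 266, 81]);
translate([1185, 576, 633]) cube([82, 266, 81]);


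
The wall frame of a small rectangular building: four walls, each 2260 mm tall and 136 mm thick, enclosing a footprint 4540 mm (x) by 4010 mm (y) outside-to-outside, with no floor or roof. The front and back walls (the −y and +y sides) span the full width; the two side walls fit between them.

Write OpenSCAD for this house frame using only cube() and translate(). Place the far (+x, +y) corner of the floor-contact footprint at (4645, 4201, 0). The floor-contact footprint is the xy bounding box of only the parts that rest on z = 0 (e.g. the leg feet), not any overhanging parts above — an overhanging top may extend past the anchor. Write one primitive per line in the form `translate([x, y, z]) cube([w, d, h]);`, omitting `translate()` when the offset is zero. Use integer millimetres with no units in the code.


translate([105, 191, 0]) cube([4540, 136, 2260]);
translate([105, 4065, 0]) cube([4540, 136, 2260]);
translate([105, 327, 0]) cube([136, 3738, 2260]);
translate([4509, 327, 0]) cube([136, 3738, 2260]);


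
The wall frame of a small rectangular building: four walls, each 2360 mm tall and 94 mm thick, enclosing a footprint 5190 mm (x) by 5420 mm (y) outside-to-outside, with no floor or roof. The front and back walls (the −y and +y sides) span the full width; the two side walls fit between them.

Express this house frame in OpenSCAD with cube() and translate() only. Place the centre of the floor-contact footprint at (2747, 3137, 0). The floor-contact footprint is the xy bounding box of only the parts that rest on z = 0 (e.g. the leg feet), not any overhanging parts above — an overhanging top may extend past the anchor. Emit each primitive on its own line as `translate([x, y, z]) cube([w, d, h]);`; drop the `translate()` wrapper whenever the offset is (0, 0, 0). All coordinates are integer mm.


translate([152, 427, 0]) cube([5190, 94, 2360]);
translate([152, 5753, 0]) cube([5190, 94, 2360]);
translate([152, 521, 0]) cube([94, 5232, 2360]);
translate([5248, 521, 0]) cube([94, 5232, 2360]);


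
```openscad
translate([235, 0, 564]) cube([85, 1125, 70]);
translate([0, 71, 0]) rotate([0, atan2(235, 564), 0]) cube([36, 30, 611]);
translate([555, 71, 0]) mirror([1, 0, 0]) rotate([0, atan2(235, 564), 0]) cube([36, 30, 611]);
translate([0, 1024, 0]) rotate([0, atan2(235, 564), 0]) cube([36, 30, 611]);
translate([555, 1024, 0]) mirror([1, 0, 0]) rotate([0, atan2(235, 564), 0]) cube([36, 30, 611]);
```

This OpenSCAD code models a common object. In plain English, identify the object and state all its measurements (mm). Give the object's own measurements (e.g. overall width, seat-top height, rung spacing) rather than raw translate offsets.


A sawhorse. A 85×1125×70 mm beam (x, y, z) sits on two A-frame leg pairs. Each pair is two raked legs of 36×30 mm section (30 mm along y) splaying symmetrically in x. Each leg rises 564 mm vertically over 235 mm of horizontal reach and is 611 mm long along its own axis. Every leg's outer bottom edge rests on the floor and its outer top edge meets a bottom edge of the beam — the left legs (tilting toward +x) meet the beam's −x bottom edge, the right legs (their mirror images, tilting toward −x) meet its +x bottom edge — so the leg tops tuck under the beam, the beam's underside is 564 mm above the floor, and the feet are 555 mm apart outside-to-outside with the beam centred between them. The two leg pairs are set in 71 mm from either end of the beam.
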